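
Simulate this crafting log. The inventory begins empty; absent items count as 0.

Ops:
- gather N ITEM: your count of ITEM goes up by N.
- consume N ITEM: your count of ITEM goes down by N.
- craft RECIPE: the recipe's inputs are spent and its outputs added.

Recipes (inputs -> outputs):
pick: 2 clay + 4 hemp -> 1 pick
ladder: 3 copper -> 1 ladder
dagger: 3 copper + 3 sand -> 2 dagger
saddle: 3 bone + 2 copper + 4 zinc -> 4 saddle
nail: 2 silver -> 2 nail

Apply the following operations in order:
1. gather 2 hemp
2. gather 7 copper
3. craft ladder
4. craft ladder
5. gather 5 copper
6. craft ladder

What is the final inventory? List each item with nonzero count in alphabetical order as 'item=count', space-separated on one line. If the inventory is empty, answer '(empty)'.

Answer: copper=3 hemp=2 ladder=3

Derivation:
After 1 (gather 2 hemp): hemp=2
After 2 (gather 7 copper): copper=7 hemp=2
After 3 (craft ladder): copper=4 hemp=2 ladder=1
After 4 (craft ladder): copper=1 hemp=2 ladder=2
After 5 (gather 5 copper): copper=6 hemp=2 ladder=2
After 6 (craft ladder): copper=3 hemp=2 ladder=3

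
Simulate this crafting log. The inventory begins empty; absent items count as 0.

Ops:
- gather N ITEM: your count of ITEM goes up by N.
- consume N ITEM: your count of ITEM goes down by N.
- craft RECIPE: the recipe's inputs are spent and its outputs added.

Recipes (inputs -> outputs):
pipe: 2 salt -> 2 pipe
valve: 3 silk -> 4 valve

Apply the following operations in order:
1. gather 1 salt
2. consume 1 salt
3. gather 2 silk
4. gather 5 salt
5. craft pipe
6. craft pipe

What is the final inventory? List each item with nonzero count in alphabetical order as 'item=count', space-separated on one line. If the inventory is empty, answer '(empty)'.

Answer: pipe=4 salt=1 silk=2

Derivation:
After 1 (gather 1 salt): salt=1
After 2 (consume 1 salt): (empty)
After 3 (gather 2 silk): silk=2
After 4 (gather 5 salt): salt=5 silk=2
After 5 (craft pipe): pipe=2 salt=3 silk=2
After 6 (craft pipe): pipe=4 salt=1 silk=2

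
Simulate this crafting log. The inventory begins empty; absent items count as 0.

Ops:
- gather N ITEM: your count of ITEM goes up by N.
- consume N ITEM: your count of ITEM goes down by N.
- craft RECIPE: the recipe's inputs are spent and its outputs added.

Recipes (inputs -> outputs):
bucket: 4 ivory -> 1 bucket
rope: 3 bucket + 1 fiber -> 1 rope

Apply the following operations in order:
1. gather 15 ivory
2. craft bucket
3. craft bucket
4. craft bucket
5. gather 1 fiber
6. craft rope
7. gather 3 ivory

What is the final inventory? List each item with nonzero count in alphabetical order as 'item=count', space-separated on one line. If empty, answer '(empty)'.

Answer: ivory=6 rope=1

Derivation:
After 1 (gather 15 ivory): ivory=15
After 2 (craft bucket): bucket=1 ivory=11
After 3 (craft bucket): bucket=2 ivory=7
After 4 (craft bucket): bucket=3 ivory=3
After 5 (gather 1 fiber): bucket=3 fiber=1 ivory=3
After 6 (craft rope): ivory=3 rope=1
After 7 (gather 3 ivory): ivory=6 rope=1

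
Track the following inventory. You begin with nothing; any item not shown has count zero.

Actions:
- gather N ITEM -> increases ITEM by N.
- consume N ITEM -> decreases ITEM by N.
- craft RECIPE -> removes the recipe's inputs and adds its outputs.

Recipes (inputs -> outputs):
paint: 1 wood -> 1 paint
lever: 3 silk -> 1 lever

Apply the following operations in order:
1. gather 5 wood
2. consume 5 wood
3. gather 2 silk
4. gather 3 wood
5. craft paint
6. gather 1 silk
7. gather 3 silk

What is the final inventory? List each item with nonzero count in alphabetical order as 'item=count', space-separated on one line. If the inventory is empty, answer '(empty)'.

Answer: paint=1 silk=6 wood=2

Derivation:
After 1 (gather 5 wood): wood=5
After 2 (consume 5 wood): (empty)
After 3 (gather 2 silk): silk=2
After 4 (gather 3 wood): silk=2 wood=3
After 5 (craft paint): paint=1 silk=2 wood=2
After 6 (gather 1 silk): paint=1 silk=3 wood=2
After 7 (gather 3 silk): paint=1 silk=6 wood=2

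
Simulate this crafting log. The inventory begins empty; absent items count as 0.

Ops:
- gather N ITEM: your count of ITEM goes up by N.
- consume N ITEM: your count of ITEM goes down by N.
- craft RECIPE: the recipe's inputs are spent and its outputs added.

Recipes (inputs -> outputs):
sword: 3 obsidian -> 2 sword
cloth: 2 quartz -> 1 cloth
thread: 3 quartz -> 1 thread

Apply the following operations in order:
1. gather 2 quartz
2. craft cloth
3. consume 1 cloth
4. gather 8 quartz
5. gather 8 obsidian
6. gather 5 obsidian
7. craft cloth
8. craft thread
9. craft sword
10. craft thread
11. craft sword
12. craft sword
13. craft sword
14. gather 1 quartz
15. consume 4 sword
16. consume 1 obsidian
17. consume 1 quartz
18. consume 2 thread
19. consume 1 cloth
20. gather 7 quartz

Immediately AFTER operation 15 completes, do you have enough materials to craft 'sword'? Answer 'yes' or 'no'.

Answer: no

Derivation:
After 1 (gather 2 quartz): quartz=2
After 2 (craft cloth): cloth=1
After 3 (consume 1 cloth): (empty)
After 4 (gather 8 quartz): quartz=8
After 5 (gather 8 obsidian): obsidian=8 quartz=8
After 6 (gather 5 obsidian): obsidian=13 quartz=8
After 7 (craft cloth): cloth=1 obsidian=13 quartz=6
After 8 (craft thread): cloth=1 obsidian=13 quartz=3 thread=1
After 9 (craft sword): cloth=1 obsidian=10 quartz=3 sword=2 thread=1
After 10 (craft thread): cloth=1 obsidian=10 sword=2 thread=2
After 11 (craft sword): cloth=1 obsidian=7 sword=4 thread=2
After 12 (craft sword): cloth=1 obsidian=4 sword=6 thread=2
After 13 (craft sword): cloth=1 obsidian=1 sword=8 thread=2
After 14 (gather 1 quartz): cloth=1 obsidian=1 quartz=1 sword=8 thread=2
After 15 (consume 4 sword): cloth=1 obsidian=1 quartz=1 sword=4 thread=2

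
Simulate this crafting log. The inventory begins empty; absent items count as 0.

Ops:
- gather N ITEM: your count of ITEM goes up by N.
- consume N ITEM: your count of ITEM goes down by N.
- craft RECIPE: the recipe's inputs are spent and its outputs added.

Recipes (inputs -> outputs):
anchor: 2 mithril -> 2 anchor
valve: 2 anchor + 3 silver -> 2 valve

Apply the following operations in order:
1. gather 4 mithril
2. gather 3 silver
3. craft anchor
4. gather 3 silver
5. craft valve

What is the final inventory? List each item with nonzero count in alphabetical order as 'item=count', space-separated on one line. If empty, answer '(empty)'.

Answer: mithril=2 silver=3 valve=2

Derivation:
After 1 (gather 4 mithril): mithril=4
After 2 (gather 3 silver): mithril=4 silver=3
After 3 (craft anchor): anchor=2 mithril=2 silver=3
After 4 (gather 3 silver): anchor=2 mithril=2 silver=6
After 5 (craft valve): mithril=2 silver=3 valve=2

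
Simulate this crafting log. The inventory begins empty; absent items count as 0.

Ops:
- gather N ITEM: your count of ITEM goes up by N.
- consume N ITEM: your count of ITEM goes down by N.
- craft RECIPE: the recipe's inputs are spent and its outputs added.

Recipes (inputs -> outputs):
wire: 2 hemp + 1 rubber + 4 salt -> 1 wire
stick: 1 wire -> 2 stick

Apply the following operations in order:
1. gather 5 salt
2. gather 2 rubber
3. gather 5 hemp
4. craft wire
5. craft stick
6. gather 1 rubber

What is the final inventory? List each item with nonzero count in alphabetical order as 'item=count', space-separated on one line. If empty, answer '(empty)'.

After 1 (gather 5 salt): salt=5
After 2 (gather 2 rubber): rubber=2 salt=5
After 3 (gather 5 hemp): hemp=5 rubber=2 salt=5
After 4 (craft wire): hemp=3 rubber=1 salt=1 wire=1
After 5 (craft stick): hemp=3 rubber=1 salt=1 stick=2
After 6 (gather 1 rubber): hemp=3 rubber=2 salt=1 stick=2

Answer: hemp=3 rubber=2 salt=1 stick=2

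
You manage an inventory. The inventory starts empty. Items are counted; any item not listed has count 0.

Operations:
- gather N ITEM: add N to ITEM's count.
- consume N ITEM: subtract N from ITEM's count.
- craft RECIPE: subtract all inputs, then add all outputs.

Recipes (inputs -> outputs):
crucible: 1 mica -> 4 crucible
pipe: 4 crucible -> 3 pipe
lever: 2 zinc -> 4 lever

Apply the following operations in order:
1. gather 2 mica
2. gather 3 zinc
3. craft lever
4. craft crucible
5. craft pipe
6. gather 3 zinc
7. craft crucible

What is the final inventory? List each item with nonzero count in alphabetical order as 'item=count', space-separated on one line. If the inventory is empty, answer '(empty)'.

Answer: crucible=4 lever=4 pipe=3 zinc=4

Derivation:
After 1 (gather 2 mica): mica=2
After 2 (gather 3 zinc): mica=2 zinc=3
After 3 (craft lever): lever=4 mica=2 zinc=1
After 4 (craft crucible): crucible=4 lever=4 mica=1 zinc=1
After 5 (craft pipe): lever=4 mica=1 pipe=3 zinc=1
After 6 (gather 3 zinc): lever=4 mica=1 pipe=3 zinc=4
After 7 (craft crucible): crucible=4 lever=4 pipe=3 zinc=4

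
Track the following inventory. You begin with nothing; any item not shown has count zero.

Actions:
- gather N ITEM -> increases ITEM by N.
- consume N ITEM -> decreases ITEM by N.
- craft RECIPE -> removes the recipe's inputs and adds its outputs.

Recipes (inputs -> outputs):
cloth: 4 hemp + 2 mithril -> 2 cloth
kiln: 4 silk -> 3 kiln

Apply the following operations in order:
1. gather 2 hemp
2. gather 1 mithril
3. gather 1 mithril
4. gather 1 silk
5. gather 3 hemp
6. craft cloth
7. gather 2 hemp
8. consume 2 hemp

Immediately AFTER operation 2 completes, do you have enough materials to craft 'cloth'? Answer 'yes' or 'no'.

After 1 (gather 2 hemp): hemp=2
After 2 (gather 1 mithril): hemp=2 mithril=1

Answer: no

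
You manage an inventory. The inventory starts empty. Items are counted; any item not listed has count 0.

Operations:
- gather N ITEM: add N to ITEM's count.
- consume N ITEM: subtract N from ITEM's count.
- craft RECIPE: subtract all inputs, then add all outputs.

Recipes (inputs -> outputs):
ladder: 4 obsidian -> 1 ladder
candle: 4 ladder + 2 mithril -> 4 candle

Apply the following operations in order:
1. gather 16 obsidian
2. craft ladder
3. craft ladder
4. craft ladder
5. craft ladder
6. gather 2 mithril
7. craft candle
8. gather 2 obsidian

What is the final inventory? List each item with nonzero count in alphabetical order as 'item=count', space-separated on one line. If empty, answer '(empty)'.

Answer: candle=4 obsidian=2

Derivation:
After 1 (gather 16 obsidian): obsidian=16
After 2 (craft ladder): ladder=1 obsidian=12
After 3 (craft ladder): ladder=2 obsidian=8
After 4 (craft ladder): ladder=3 obsidian=4
After 5 (craft ladder): ladder=4
After 6 (gather 2 mithril): ladder=4 mithril=2
After 7 (craft candle): candle=4
After 8 (gather 2 obsidian): candle=4 obsidian=2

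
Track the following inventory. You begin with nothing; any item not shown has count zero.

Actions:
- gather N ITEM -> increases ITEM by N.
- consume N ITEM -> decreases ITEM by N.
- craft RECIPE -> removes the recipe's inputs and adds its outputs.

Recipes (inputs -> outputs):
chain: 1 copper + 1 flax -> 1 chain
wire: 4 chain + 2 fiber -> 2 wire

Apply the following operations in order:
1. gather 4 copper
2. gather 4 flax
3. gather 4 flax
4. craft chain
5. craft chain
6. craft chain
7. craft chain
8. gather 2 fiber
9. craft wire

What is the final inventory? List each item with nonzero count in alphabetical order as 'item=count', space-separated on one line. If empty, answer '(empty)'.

Answer: flax=4 wire=2

Derivation:
After 1 (gather 4 copper): copper=4
After 2 (gather 4 flax): copper=4 flax=4
After 3 (gather 4 flax): copper=4 flax=8
After 4 (craft chain): chain=1 copper=3 flax=7
After 5 (craft chain): chain=2 copper=2 flax=6
After 6 (craft chain): chain=3 copper=1 flax=5
After 7 (craft chain): chain=4 flax=4
After 8 (gather 2 fiber): chain=4 fiber=2 flax=4
After 9 (craft wire): flax=4 wire=2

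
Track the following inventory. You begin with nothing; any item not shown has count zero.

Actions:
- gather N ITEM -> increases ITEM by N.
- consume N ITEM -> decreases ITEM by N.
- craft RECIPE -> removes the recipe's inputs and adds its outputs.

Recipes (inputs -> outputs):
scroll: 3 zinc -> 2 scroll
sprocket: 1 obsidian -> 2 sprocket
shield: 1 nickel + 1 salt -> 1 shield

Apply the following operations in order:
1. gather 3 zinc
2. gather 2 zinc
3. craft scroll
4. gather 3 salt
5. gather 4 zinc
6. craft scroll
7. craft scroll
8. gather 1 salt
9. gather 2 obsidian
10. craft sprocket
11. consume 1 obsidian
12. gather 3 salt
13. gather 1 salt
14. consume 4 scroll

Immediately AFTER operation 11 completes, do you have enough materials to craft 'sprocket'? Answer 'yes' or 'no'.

Answer: no

Derivation:
After 1 (gather 3 zinc): zinc=3
After 2 (gather 2 zinc): zinc=5
After 3 (craft scroll): scroll=2 zinc=2
After 4 (gather 3 salt): salt=3 scroll=2 zinc=2
After 5 (gather 4 zinc): salt=3 scroll=2 zinc=6
After 6 (craft scroll): salt=3 scroll=4 zinc=3
After 7 (craft scroll): salt=3 scroll=6
After 8 (gather 1 salt): salt=4 scroll=6
After 9 (gather 2 obsidian): obsidian=2 salt=4 scroll=6
After 10 (craft sprocket): obsidian=1 salt=4 scroll=6 sprocket=2
After 11 (consume 1 obsidian): salt=4 scroll=6 sprocket=2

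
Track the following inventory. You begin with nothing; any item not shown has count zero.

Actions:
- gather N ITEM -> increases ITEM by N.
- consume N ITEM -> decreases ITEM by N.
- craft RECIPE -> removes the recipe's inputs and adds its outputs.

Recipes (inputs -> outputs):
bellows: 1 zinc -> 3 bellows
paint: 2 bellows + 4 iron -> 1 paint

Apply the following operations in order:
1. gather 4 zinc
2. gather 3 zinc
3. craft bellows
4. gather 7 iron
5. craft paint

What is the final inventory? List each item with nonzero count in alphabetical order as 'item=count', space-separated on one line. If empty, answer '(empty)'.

After 1 (gather 4 zinc): zinc=4
After 2 (gather 3 zinc): zinc=7
After 3 (craft bellows): bellows=3 zinc=6
After 4 (gather 7 iron): bellows=3 iron=7 zinc=6
After 5 (craft paint): bellows=1 iron=3 paint=1 zinc=6

Answer: bellows=1 iron=3 paint=1 zinc=6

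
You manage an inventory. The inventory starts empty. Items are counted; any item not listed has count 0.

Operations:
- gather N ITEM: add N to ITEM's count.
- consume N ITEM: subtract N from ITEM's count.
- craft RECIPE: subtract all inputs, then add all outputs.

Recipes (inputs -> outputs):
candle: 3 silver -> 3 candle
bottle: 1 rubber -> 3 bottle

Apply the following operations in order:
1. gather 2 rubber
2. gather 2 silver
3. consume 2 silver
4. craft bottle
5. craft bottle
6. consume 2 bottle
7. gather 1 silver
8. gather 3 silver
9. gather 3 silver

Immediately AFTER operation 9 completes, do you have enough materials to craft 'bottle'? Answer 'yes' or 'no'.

After 1 (gather 2 rubber): rubber=2
After 2 (gather 2 silver): rubber=2 silver=2
After 3 (consume 2 silver): rubber=2
After 4 (craft bottle): bottle=3 rubber=1
After 5 (craft bottle): bottle=6
After 6 (consume 2 bottle): bottle=4
After 7 (gather 1 silver): bottle=4 silver=1
After 8 (gather 3 silver): bottle=4 silver=4
After 9 (gather 3 silver): bottle=4 silver=7

Answer: no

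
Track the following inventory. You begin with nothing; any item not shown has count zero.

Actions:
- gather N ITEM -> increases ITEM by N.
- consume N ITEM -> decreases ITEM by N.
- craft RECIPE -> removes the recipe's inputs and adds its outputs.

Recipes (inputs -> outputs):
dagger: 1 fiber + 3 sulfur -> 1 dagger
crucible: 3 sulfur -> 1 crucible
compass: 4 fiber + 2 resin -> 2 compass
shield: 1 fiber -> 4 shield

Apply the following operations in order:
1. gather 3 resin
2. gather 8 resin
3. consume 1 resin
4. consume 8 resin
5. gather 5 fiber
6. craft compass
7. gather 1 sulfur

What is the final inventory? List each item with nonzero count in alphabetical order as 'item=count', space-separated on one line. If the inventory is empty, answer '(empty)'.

After 1 (gather 3 resin): resin=3
After 2 (gather 8 resin): resin=11
After 3 (consume 1 resin): resin=10
After 4 (consume 8 resin): resin=2
After 5 (gather 5 fiber): fiber=5 resin=2
After 6 (craft compass): compass=2 fiber=1
After 7 (gather 1 sulfur): compass=2 fiber=1 sulfur=1

Answer: compass=2 fiber=1 sulfur=1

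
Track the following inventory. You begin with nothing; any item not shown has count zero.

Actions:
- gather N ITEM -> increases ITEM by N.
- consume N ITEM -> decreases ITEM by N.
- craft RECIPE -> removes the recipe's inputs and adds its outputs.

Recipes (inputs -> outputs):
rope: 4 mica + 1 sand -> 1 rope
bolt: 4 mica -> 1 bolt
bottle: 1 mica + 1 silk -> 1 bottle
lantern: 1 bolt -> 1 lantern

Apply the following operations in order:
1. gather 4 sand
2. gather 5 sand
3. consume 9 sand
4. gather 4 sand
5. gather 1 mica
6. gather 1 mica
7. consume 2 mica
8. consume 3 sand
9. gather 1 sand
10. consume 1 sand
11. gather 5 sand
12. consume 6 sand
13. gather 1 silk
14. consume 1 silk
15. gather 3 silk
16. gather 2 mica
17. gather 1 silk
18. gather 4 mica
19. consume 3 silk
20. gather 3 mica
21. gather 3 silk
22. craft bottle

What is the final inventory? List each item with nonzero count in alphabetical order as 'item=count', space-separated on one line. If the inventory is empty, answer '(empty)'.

Answer: bottle=1 mica=8 silk=3

Derivation:
After 1 (gather 4 sand): sand=4
After 2 (gather 5 sand): sand=9
After 3 (consume 9 sand): (empty)
After 4 (gather 4 sand): sand=4
After 5 (gather 1 mica): mica=1 sand=4
After 6 (gather 1 mica): mica=2 sand=4
After 7 (consume 2 mica): sand=4
After 8 (consume 3 sand): sand=1
After 9 (gather 1 sand): sand=2
After 10 (consume 1 sand): sand=1
After 11 (gather 5 sand): sand=6
After 12 (consume 6 sand): (empty)
After 13 (gather 1 silk): silk=1
After 14 (consume 1 silk): (empty)
After 15 (gather 3 silk): silk=3
After 16 (gather 2 mica): mica=2 silk=3
After 17 (gather 1 silk): mica=2 silk=4
After 18 (gather 4 mica): mica=6 silk=4
After 19 (consume 3 silk): mica=6 silk=1
After 20 (gather 3 mica): mica=9 silk=1
After 21 (gather 3 silk): mica=9 silk=4
After 22 (craft bottle): bottle=1 mica=8 silk=3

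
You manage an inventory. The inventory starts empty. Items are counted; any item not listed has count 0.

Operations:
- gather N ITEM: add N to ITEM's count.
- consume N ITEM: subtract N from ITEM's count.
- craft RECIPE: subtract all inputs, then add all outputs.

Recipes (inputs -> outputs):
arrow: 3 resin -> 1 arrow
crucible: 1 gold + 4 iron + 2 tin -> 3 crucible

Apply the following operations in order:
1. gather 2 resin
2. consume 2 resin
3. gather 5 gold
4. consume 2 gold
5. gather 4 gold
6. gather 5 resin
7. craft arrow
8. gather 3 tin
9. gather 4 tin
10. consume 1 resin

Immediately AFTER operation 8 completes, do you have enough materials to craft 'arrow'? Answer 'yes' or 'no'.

Answer: no

Derivation:
After 1 (gather 2 resin): resin=2
After 2 (consume 2 resin): (empty)
After 3 (gather 5 gold): gold=5
After 4 (consume 2 gold): gold=3
After 5 (gather 4 gold): gold=7
After 6 (gather 5 resin): gold=7 resin=5
After 7 (craft arrow): arrow=1 gold=7 resin=2
After 8 (gather 3 tin): arrow=1 gold=7 resin=2 tin=3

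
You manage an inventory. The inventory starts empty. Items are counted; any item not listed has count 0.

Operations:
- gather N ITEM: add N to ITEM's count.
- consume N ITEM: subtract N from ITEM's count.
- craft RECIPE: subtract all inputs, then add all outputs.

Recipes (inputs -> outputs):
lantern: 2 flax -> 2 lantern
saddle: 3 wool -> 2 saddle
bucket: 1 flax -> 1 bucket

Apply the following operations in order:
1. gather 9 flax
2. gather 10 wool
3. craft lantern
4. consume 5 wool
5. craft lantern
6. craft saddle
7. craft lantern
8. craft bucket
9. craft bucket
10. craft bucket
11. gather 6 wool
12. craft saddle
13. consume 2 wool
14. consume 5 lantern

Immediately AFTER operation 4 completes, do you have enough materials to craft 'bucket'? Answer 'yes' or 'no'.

After 1 (gather 9 flax): flax=9
After 2 (gather 10 wool): flax=9 wool=10
After 3 (craft lantern): flax=7 lantern=2 wool=10
After 4 (consume 5 wool): flax=7 lantern=2 wool=5

Answer: yes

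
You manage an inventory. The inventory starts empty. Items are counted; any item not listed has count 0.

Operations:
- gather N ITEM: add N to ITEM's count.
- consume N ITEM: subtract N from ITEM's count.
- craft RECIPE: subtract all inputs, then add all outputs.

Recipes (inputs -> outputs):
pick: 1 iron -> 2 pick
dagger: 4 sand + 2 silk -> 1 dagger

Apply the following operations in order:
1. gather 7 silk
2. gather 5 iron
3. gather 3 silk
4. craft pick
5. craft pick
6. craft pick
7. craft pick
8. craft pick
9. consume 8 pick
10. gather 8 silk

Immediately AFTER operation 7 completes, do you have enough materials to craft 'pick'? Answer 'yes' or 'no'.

Answer: yes

Derivation:
After 1 (gather 7 silk): silk=7
After 2 (gather 5 iron): iron=5 silk=7
After 3 (gather 3 silk): iron=5 silk=10
After 4 (craft pick): iron=4 pick=2 silk=10
After 5 (craft pick): iron=3 pick=4 silk=10
After 6 (craft pick): iron=2 pick=6 silk=10
After 7 (craft pick): iron=1 pick=8 silk=10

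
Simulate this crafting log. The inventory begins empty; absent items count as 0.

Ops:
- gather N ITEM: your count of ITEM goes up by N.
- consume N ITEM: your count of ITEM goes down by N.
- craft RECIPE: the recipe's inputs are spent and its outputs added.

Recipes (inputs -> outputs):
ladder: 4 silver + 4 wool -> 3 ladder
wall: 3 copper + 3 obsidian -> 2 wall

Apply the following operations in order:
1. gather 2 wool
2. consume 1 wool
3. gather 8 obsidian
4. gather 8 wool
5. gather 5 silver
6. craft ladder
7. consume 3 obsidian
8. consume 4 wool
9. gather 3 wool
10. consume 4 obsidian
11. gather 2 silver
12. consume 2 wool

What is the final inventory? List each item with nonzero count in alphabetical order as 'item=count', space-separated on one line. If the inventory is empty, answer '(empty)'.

After 1 (gather 2 wool): wool=2
After 2 (consume 1 wool): wool=1
After 3 (gather 8 obsidian): obsidian=8 wool=1
After 4 (gather 8 wool): obsidian=8 wool=9
After 5 (gather 5 silver): obsidian=8 silver=5 wool=9
After 6 (craft ladder): ladder=3 obsidian=8 silver=1 wool=5
After 7 (consume 3 obsidian): ladder=3 obsidian=5 silver=1 wool=5
After 8 (consume 4 wool): ladder=3 obsidian=5 silver=1 wool=1
After 9 (gather 3 wool): ladder=3 obsidian=5 silver=1 wool=4
After 10 (consume 4 obsidian): ladder=3 obsidian=1 silver=1 wool=4
After 11 (gather 2 silver): ladder=3 obsidian=1 silver=3 wool=4
After 12 (consume 2 wool): ladder=3 obsidian=1 silver=3 wool=2

Answer: ladder=3 obsidian=1 silver=3 wool=2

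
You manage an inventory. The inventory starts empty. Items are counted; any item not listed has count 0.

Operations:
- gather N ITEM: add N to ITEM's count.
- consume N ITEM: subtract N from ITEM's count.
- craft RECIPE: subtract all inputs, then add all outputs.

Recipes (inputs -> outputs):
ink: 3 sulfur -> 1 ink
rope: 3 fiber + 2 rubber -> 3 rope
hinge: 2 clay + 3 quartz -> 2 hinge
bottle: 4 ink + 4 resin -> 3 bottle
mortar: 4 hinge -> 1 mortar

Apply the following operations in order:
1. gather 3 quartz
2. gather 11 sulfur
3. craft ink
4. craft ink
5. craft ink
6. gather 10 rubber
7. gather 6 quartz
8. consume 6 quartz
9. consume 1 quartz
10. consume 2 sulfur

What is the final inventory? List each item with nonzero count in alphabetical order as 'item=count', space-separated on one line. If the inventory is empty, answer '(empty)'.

After 1 (gather 3 quartz): quartz=3
After 2 (gather 11 sulfur): quartz=3 sulfur=11
After 3 (craft ink): ink=1 quartz=3 sulfur=8
After 4 (craft ink): ink=2 quartz=3 sulfur=5
After 5 (craft ink): ink=3 quartz=3 sulfur=2
After 6 (gather 10 rubber): ink=3 quartz=3 rubber=10 sulfur=2
After 7 (gather 6 quartz): ink=3 quartz=9 rubber=10 sulfur=2
After 8 (consume 6 quartz): ink=3 quartz=3 rubber=10 sulfur=2
After 9 (consume 1 quartz): ink=3 quartz=2 rubber=10 sulfur=2
After 10 (consume 2 sulfur): ink=3 quartz=2 rubber=10

Answer: ink=3 quartz=2 rubber=10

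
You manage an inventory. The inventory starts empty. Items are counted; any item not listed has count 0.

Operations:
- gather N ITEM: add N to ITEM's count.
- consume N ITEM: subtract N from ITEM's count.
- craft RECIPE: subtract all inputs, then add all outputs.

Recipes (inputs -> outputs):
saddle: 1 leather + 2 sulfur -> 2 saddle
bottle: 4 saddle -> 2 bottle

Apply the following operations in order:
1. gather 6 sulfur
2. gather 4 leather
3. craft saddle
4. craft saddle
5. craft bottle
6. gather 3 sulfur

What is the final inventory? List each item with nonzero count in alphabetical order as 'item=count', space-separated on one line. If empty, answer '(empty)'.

Answer: bottle=2 leather=2 sulfur=5

Derivation:
After 1 (gather 6 sulfur): sulfur=6
After 2 (gather 4 leather): leather=4 sulfur=6
After 3 (craft saddle): leather=3 saddle=2 sulfur=4
After 4 (craft saddle): leather=2 saddle=4 sulfur=2
After 5 (craft bottle): bottle=2 leather=2 sulfur=2
After 6 (gather 3 sulfur): bottle=2 leather=2 sulfur=5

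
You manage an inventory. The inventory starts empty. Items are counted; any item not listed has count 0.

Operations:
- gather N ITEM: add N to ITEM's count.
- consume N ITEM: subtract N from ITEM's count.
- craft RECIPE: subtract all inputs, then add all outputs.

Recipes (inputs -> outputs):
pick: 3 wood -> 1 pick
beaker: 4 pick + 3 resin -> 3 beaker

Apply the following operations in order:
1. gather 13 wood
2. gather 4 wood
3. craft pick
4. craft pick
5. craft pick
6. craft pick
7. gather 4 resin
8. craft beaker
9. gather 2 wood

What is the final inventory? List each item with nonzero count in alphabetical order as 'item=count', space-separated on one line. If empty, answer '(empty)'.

After 1 (gather 13 wood): wood=13
After 2 (gather 4 wood): wood=17
After 3 (craft pick): pick=1 wood=14
After 4 (craft pick): pick=2 wood=11
After 5 (craft pick): pick=3 wood=8
After 6 (craft pick): pick=4 wood=5
After 7 (gather 4 resin): pick=4 resin=4 wood=5
After 8 (craft beaker): beaker=3 resin=1 wood=5
After 9 (gather 2 wood): beaker=3 resin=1 wood=7

Answer: beaker=3 resin=1 wood=7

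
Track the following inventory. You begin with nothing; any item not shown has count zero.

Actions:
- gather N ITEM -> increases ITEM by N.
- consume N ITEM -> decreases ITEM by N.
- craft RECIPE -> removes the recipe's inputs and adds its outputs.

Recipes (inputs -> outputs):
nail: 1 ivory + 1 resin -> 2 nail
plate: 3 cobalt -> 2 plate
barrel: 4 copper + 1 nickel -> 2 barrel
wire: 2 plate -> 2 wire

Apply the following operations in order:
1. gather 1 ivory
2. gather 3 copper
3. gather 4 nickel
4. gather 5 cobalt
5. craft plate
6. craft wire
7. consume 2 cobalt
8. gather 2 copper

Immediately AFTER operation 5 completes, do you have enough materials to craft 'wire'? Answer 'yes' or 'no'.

After 1 (gather 1 ivory): ivory=1
After 2 (gather 3 copper): copper=3 ivory=1
After 3 (gather 4 nickel): copper=3 ivory=1 nickel=4
After 4 (gather 5 cobalt): cobalt=5 copper=3 ivory=1 nickel=4
After 5 (craft plate): cobalt=2 copper=3 ivory=1 nickel=4 plate=2

Answer: yes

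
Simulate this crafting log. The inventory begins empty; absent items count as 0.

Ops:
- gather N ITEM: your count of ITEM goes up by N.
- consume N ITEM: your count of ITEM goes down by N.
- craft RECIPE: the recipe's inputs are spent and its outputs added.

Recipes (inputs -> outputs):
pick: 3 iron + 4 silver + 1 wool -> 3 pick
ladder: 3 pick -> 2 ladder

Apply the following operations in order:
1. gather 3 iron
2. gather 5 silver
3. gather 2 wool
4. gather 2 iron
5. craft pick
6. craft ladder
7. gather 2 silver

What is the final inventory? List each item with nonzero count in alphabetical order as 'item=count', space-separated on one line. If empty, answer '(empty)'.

Answer: iron=2 ladder=2 silver=3 wool=1

Derivation:
After 1 (gather 3 iron): iron=3
After 2 (gather 5 silver): iron=3 silver=5
After 3 (gather 2 wool): iron=3 silver=5 wool=2
After 4 (gather 2 iron): iron=5 silver=5 wool=2
After 5 (craft pick): iron=2 pick=3 silver=1 wool=1
After 6 (craft ladder): iron=2 ladder=2 silver=1 wool=1
After 7 (gather 2 silver): iron=2 ladder=2 silver=3 wool=1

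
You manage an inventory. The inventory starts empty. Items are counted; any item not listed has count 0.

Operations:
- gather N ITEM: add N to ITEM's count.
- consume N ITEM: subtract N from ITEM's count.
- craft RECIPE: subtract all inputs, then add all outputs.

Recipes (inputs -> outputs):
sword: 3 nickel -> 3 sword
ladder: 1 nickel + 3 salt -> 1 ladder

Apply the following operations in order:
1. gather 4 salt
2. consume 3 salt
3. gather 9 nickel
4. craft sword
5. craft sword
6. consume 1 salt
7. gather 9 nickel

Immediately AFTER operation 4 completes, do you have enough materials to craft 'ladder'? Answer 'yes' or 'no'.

Answer: no

Derivation:
After 1 (gather 4 salt): salt=4
After 2 (consume 3 salt): salt=1
After 3 (gather 9 nickel): nickel=9 salt=1
After 4 (craft sword): nickel=6 salt=1 sword=3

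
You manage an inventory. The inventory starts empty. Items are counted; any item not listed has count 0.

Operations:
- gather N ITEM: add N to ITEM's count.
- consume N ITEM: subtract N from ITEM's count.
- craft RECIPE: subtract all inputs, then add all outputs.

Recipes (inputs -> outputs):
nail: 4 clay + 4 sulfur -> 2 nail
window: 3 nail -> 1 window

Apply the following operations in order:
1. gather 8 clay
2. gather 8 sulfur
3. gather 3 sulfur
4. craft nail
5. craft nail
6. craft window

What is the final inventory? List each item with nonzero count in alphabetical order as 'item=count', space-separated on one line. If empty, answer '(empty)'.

Answer: nail=1 sulfur=3 window=1

Derivation:
After 1 (gather 8 clay): clay=8
After 2 (gather 8 sulfur): clay=8 sulfur=8
After 3 (gather 3 sulfur): clay=8 sulfur=11
After 4 (craft nail): clay=4 nail=2 sulfur=7
After 5 (craft nail): nail=4 sulfur=3
After 6 (craft window): nail=1 sulfur=3 window=1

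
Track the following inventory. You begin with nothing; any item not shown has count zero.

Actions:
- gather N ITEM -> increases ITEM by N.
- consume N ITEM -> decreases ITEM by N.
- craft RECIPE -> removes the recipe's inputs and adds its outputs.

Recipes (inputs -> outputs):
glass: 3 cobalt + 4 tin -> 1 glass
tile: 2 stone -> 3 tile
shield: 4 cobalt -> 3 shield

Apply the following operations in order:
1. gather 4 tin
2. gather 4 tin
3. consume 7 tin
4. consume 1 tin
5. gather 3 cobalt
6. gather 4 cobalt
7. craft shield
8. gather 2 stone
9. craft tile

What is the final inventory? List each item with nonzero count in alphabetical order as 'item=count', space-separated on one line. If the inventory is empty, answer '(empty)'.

After 1 (gather 4 tin): tin=4
After 2 (gather 4 tin): tin=8
After 3 (consume 7 tin): tin=1
After 4 (consume 1 tin): (empty)
After 5 (gather 3 cobalt): cobalt=3
After 6 (gather 4 cobalt): cobalt=7
After 7 (craft shield): cobalt=3 shield=3
After 8 (gather 2 stone): cobalt=3 shield=3 stone=2
After 9 (craft tile): cobalt=3 shield=3 tile=3

Answer: cobalt=3 shield=3 tile=3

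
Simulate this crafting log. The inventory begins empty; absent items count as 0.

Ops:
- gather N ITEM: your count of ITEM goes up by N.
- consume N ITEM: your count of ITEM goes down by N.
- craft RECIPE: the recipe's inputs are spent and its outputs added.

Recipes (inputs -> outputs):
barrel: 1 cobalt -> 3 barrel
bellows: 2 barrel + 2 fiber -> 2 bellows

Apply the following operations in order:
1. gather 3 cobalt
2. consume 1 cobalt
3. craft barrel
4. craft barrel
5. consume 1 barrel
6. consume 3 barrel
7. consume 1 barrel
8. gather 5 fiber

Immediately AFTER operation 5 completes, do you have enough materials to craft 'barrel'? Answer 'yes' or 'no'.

Answer: no

Derivation:
After 1 (gather 3 cobalt): cobalt=3
After 2 (consume 1 cobalt): cobalt=2
After 3 (craft barrel): barrel=3 cobalt=1
After 4 (craft barrel): barrel=6
After 5 (consume 1 barrel): barrel=5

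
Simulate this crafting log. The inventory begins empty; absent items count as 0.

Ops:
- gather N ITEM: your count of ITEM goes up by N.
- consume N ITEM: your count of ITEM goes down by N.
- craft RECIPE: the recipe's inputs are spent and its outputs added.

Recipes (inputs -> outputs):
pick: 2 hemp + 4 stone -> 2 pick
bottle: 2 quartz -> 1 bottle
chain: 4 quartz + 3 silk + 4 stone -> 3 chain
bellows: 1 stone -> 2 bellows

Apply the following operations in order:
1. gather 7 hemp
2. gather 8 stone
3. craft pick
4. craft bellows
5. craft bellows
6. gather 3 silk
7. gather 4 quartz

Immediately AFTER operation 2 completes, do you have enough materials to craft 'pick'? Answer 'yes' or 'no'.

Answer: yes

Derivation:
After 1 (gather 7 hemp): hemp=7
After 2 (gather 8 stone): hemp=7 stone=8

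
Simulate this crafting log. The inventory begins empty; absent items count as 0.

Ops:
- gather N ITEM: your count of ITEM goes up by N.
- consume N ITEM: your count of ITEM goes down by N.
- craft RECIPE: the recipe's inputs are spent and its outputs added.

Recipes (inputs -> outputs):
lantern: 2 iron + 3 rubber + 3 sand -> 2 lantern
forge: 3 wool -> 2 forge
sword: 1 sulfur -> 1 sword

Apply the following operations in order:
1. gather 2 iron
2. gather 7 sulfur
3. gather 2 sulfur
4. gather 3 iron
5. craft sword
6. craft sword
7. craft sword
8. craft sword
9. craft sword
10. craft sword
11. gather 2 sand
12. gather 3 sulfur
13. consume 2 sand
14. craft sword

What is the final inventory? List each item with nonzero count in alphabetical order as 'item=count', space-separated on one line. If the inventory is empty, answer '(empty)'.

Answer: iron=5 sulfur=5 sword=7

Derivation:
After 1 (gather 2 iron): iron=2
After 2 (gather 7 sulfur): iron=2 sulfur=7
After 3 (gather 2 sulfur): iron=2 sulfur=9
After 4 (gather 3 iron): iron=5 sulfur=9
After 5 (craft sword): iron=5 sulfur=8 sword=1
After 6 (craft sword): iron=5 sulfur=7 sword=2
After 7 (craft sword): iron=5 sulfur=6 sword=3
After 8 (craft sword): iron=5 sulfur=5 sword=4
After 9 (craft sword): iron=5 sulfur=4 sword=5
After 10 (craft sword): iron=5 sulfur=3 sword=6
After 11 (gather 2 sand): iron=5 sand=2 sulfur=3 sword=6
After 12 (gather 3 sulfur): iron=5 sand=2 sulfur=6 sword=6
After 13 (consume 2 sand): iron=5 sulfur=6 sword=6
After 14 (craft sword): iron=5 sulfur=5 sword=7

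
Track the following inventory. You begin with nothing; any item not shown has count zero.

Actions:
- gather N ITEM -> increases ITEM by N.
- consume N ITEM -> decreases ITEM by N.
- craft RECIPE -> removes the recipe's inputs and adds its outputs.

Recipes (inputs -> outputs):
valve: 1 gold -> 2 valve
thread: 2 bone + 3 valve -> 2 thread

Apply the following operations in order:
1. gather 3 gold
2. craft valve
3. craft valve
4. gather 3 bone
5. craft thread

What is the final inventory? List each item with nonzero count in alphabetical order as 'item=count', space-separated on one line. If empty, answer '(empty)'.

After 1 (gather 3 gold): gold=3
After 2 (craft valve): gold=2 valve=2
After 3 (craft valve): gold=1 valve=4
After 4 (gather 3 bone): bone=3 gold=1 valve=4
After 5 (craft thread): bone=1 gold=1 thread=2 valve=1

Answer: bone=1 gold=1 thread=2 valve=1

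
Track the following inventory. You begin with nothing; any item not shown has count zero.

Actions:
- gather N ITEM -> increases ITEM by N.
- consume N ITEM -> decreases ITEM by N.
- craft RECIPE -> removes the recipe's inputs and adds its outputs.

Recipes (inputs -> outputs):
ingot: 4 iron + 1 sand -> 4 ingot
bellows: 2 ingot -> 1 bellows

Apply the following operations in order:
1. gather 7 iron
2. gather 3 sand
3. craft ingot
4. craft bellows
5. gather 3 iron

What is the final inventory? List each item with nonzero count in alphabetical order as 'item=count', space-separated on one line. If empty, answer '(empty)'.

After 1 (gather 7 iron): iron=7
After 2 (gather 3 sand): iron=7 sand=3
After 3 (craft ingot): ingot=4 iron=3 sand=2
After 4 (craft bellows): bellows=1 ingot=2 iron=3 sand=2
After 5 (gather 3 iron): bellows=1 ingot=2 iron=6 sand=2

Answer: bellows=1 ingot=2 iron=6 sand=2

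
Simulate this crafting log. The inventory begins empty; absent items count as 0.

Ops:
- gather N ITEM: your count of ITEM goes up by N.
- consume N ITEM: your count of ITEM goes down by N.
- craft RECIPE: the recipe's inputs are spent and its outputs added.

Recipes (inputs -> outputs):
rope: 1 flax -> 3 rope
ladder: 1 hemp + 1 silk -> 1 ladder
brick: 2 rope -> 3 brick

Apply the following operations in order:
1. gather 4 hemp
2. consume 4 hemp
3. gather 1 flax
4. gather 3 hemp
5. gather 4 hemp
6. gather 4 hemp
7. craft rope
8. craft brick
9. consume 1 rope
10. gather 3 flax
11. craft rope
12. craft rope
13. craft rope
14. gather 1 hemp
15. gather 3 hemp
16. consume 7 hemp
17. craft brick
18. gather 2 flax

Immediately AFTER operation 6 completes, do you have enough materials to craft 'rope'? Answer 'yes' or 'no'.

After 1 (gather 4 hemp): hemp=4
After 2 (consume 4 hemp): (empty)
After 3 (gather 1 flax): flax=1
After 4 (gather 3 hemp): flax=1 hemp=3
After 5 (gather 4 hemp): flax=1 hemp=7
After 6 (gather 4 hemp): flax=1 hemp=11

Answer: yes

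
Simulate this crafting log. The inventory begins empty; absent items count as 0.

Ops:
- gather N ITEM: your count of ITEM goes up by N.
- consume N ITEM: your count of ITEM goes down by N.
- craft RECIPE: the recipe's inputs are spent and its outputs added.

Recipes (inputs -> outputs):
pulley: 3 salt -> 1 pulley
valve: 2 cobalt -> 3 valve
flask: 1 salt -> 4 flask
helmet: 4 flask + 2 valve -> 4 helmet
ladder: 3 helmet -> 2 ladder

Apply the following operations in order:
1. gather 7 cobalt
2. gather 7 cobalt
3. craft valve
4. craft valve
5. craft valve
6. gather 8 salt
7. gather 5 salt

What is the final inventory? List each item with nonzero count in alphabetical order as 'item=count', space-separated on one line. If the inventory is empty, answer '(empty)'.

Answer: cobalt=8 salt=13 valve=9

Derivation:
After 1 (gather 7 cobalt): cobalt=7
After 2 (gather 7 cobalt): cobalt=14
After 3 (craft valve): cobalt=12 valve=3
After 4 (craft valve): cobalt=10 valve=6
After 5 (craft valve): cobalt=8 valve=9
After 6 (gather 8 salt): cobalt=8 salt=8 valve=9
After 7 (gather 5 salt): cobalt=8 salt=13 valve=9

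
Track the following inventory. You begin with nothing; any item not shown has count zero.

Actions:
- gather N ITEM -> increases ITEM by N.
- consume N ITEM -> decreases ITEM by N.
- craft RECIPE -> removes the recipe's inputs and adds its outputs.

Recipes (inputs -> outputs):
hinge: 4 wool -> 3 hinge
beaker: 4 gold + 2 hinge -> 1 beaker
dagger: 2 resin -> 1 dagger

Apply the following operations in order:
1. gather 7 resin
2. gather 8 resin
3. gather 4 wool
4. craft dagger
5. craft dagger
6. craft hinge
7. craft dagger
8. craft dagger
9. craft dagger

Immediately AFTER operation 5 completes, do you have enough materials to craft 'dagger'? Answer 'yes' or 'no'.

Answer: yes

Derivation:
After 1 (gather 7 resin): resin=7
After 2 (gather 8 resin): resin=15
After 3 (gather 4 wool): resin=15 wool=4
After 4 (craft dagger): dagger=1 resin=13 wool=4
After 5 (craft dagger): dagger=2 resin=11 wool=4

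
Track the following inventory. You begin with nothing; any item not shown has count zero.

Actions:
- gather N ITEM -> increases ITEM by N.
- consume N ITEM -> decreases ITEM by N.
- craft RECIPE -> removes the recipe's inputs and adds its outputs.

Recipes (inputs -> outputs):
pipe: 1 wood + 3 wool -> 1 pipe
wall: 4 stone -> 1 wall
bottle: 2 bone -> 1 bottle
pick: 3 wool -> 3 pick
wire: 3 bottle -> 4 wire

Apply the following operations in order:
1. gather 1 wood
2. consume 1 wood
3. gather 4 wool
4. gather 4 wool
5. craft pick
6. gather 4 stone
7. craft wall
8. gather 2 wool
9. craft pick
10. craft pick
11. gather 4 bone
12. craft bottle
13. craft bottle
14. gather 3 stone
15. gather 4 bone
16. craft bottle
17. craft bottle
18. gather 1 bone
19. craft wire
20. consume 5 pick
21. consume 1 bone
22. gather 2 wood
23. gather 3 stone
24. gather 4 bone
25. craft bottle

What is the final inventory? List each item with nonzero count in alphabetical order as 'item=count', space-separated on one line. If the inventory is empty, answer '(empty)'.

Answer: bone=2 bottle=2 pick=4 stone=6 wall=1 wire=4 wood=2 wool=1

Derivation:
After 1 (gather 1 wood): wood=1
After 2 (consume 1 wood): (empty)
After 3 (gather 4 wool): wool=4
After 4 (gather 4 wool): wool=8
After 5 (craft pick): pick=3 wool=5
After 6 (gather 4 stone): pick=3 stone=4 wool=5
After 7 (craft wall): pick=3 wall=1 wool=5
After 8 (gather 2 wool): pick=3 wall=1 wool=7
After 9 (craft pick): pick=6 wall=1 wool=4
After 10 (craft pick): pick=9 wall=1 wool=1
After 11 (gather 4 bone): bone=4 pick=9 wall=1 wool=1
After 12 (craft bottle): bone=2 bottle=1 pick=9 wall=1 wool=1
After 13 (craft bottle): bottle=2 pick=9 wall=1 wool=1
After 14 (gather 3 stone): bottle=2 pick=9 stone=3 wall=1 wool=1
After 15 (gather 4 bone): bone=4 bottle=2 pick=9 stone=3 wall=1 wool=1
After 16 (craft bottle): bone=2 bottle=3 pick=9 stone=3 wall=1 wool=1
After 17 (craft bottle): bottle=4 pick=9 stone=3 wall=1 wool=1
After 18 (gather 1 bone): bone=1 bottle=4 pick=9 stone=3 wall=1 wool=1
After 19 (craft wire): bone=1 bottle=1 pick=9 stone=3 wall=1 wire=4 wool=1
After 20 (consume 5 pick): bone=1 bottle=1 pick=4 stone=3 wall=1 wire=4 wool=1
After 21 (consume 1 bone): bottle=1 pick=4 stone=3 wall=1 wire=4 wool=1
After 22 (gather 2 wood): bottle=1 pick=4 stone=3 wall=1 wire=4 wood=2 wool=1
After 23 (gather 3 stone): bottle=1 pick=4 stone=6 wall=1 wire=4 wood=2 wool=1
After 24 (gather 4 bone): bone=4 bottle=1 pick=4 stone=6 wall=1 wire=4 wood=2 wool=1
After 25 (craft bottle): bone=2 bottle=2 pick=4 stone=6 wall=1 wire=4 wood=2 wool=1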